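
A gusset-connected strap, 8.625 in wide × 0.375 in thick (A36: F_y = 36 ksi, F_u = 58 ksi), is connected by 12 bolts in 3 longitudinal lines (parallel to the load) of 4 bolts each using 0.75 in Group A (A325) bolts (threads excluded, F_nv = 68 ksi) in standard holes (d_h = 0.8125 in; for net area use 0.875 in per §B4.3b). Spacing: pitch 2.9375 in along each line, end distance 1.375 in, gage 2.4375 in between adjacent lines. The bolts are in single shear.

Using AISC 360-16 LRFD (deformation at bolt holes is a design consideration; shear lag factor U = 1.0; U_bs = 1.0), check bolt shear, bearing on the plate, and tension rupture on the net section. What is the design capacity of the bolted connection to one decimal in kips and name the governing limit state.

Bolt shear: A_b = π(0.75)²/4 = 0.44179 in². φR_n = 0.75 × 68 × 0.44179 × 12 × 1 = 270.4 kips.
Bearing (0.375 in plate, F_u = 58 ksi): end bolts L_c = 1.375 − 0.8125/2 = 0.96875, R_n = min(1.2×0.96875×0.375×58, 2.4×0.75×0.375×58) = 25.284 kips/bolt; interior L_c = 2.9375 − 0.8125 = 2.125, R_n = 39.15 kips/bolt. φR_n = 0.75 × (3×25.284 + 9×39.15) = 321.2 kips.
Tension rupture (net): A_n = (8.625 − 3×0.875)×0.375 = 2.25 in² (U = 1.0, A_e = A_n). φR_n = 0.75 × 58 × 2.25 = 97.9 kips.
Governing: min(270.4, 321.2, 97.9) = 97.9 kips → net-section rupture.

97.9 kips (net-section rupture governs)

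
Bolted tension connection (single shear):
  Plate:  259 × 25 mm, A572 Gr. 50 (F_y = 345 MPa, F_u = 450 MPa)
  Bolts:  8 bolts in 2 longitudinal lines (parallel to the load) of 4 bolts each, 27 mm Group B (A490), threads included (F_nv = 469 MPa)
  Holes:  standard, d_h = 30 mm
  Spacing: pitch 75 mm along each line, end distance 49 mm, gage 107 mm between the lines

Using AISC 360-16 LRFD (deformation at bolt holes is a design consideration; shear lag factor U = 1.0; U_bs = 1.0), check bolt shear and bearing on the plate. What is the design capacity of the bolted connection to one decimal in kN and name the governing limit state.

1611.2 kN (bolt shear governs)

Bolt shear: A_b = π(27)²/4 = 572.56 mm². φR_n = 0.75 × 469 × 572.56 × 8 × 1 = 1611.2 kN.
Bearing (25 mm plate, F_u = 450 MPa): end bolts L_c = 49 − 30/2 = 34, R_n = min(1.2×34×25×450, 2.4×27×25×450) = 459 kN/bolt; interior L_c = 75 − 30 = 45, R_n = 607.5 kN/bolt. φR_n = 0.75 × (2×459 + 6×607.5) = 3422.3 kN.
Governing: min(1611.2, 3422.3) = 1611.2 kN → bolt shear.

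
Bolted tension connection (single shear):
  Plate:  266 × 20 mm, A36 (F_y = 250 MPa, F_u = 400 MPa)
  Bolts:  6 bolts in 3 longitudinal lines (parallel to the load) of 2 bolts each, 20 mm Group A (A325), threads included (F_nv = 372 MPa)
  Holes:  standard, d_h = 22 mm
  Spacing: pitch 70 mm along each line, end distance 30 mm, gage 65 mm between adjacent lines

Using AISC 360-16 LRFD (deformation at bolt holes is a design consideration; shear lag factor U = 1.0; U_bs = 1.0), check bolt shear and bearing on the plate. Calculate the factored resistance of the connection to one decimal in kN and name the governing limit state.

Bolt shear: A_b = π(20)²/4 = 314.16 mm². φR_n = 0.75 × 372 × 314.16 × 6 × 1 = 525.9 kN.
Bearing (20 mm plate, F_u = 400 MPa): end bolts L_c = 30 − 22/2 = 19, R_n = min(1.2×19×20×400, 2.4×20×20×400) = 182.4 kN/bolt; interior L_c = 70 − 22 = 48, R_n = 384 kN/bolt. φR_n = 0.75 × (3×182.4 + 3×384) = 1274.4 kN.
Governing: min(525.9, 1274.4) = 525.9 kN → bolt shear.

525.9 kN (bolt shear governs)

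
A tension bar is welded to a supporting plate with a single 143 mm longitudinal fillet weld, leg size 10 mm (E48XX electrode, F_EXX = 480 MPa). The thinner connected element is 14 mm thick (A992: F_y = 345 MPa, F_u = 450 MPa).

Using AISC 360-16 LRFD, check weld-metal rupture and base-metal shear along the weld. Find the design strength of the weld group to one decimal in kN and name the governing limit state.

218.4 kN (weld metal governs)

Weld metal: throat = 0.707×10 = 7.07 mm, L = 143 mm. φR_n = 0.75 × 0.6 × 480 × 7.07 × 143 = 218.4 kN.
Base metal shear (14 mm plate): yield φR_n = 1.0×0.6×345×14×143 = 414.4 kN; rupture φR_n = 0.75×0.6×450×14×143 = 405.4 kN; take 405.4 kN (rupture).
Governing: min(218.4, 405.4) = 218.4 kN → weld metal.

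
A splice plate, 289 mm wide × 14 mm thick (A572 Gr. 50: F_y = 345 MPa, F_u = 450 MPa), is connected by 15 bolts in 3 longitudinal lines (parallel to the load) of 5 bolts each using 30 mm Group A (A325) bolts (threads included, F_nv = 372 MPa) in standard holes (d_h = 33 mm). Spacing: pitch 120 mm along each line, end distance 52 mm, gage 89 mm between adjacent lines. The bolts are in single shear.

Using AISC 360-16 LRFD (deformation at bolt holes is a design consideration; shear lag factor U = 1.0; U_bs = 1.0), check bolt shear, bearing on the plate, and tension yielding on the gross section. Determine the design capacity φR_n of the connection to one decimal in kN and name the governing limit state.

1256.3 kN (gross-section yield governs)

Bolt shear: A_b = π(30)²/4 = 706.86 mm². φR_n = 0.75 × 372 × 706.86 × 15 × 1 = 2958.2 kN.
Bearing (14 mm plate, F_u = 450 MPa): end bolts L_c = 52 − 33/2 = 35.5, R_n = min(1.2×35.5×14×450, 2.4×30×14×450) = 268.38 kN/bolt; interior L_c = 120 − 33 = 87, R_n = 453.6 kN/bolt. φR_n = 0.75 × (3×268.38 + 12×453.6) = 4686.3 kN.
Tension yield (gross): A_g = 289×14 = 4046 mm². φR_n = 0.90 × 345 × 4046 = 1256.3 kN.
Governing: min(2958.2, 4686.3, 1256.3) = 1256.3 kN → gross-section yield.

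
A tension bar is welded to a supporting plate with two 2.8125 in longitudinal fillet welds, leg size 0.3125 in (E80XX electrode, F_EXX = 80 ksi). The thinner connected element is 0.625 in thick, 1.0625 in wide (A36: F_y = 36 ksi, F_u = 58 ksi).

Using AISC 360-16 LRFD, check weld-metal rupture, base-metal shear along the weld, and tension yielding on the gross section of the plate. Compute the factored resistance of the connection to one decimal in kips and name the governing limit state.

21.5 kips (gross-section yield governs)

Weld metal: throat = 0.707×0.3125 = 0.22094 in, L = 2×2.8125 = 5.625 in. φR_n = 0.75 × 0.6 × 80 × 0.22094 × 5.625 = 44.7 kips.
Base metal shear (0.625 in plate): yield φR_n = 1.0×0.6×36×0.625×5.625 = 75.9 kips; rupture φR_n = 0.75×0.6×58×0.625×5.625 = 91.8 kips; take 75.9 kips (yield).
Tension yield (gross): A_g = 1.0625×0.625 = 0.66406 in². φR_n = 0.90 × 36 × 0.66406 = 21.5 kips.
Governing: min(44.7, 75.9, 21.5) = 21.5 kips → gross-section yield.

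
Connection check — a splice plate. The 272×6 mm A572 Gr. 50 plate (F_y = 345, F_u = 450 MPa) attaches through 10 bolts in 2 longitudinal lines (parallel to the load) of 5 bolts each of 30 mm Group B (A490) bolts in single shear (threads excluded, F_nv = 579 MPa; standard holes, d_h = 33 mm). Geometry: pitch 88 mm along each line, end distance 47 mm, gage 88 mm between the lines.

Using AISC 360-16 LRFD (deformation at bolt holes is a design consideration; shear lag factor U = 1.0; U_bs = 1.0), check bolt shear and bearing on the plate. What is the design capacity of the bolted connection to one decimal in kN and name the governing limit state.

Bolt shear: A_b = π(30)²/4 = 706.86 mm². φR_n = 0.75 × 579 × 706.86 × 10 × 1 = 3069.5 kN.
Bearing (6 mm plate, F_u = 450 MPa): end bolts L_c = 47 − 33/2 = 30.5, R_n = min(1.2×30.5×6×450, 2.4×30×6×450) = 98.82 kN/bolt; interior L_c = 88 − 33 = 55, R_n = 178.2 kN/bolt. φR_n = 0.75 × (2×98.82 + 8×178.2) = 1217.4 kN.
Governing: min(3069.5, 1217.4) = 1217.4 kN → bearing.

1217.4 kN (bearing governs)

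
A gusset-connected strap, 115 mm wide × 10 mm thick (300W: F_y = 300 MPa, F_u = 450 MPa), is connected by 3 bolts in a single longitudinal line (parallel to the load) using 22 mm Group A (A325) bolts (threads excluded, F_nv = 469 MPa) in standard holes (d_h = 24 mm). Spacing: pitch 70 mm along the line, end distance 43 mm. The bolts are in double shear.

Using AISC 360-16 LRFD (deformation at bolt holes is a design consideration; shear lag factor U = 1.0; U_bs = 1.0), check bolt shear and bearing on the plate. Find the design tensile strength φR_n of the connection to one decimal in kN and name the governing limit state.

482.0 kN (bearing governs)

Bolt shear: A_b = π(22)²/4 = 380.13 mm². φR_n = 0.75 × 469 × 380.13 × 3 × 2 = 802.3 kN.
Bearing (10 mm plate, F_u = 450 MPa): end bolts L_c = 43 − 24/2 = 31, R_n = min(1.2×31×10×450, 2.4×22×10×450) = 167.4 kN/bolt; interior L_c = 70 − 24 = 46, R_n = 237.6 kN/bolt. φR_n = 0.75 × (1×167.4 + 2×237.6) = 482.0 kN.
Governing: min(802.3, 482.0) = 482.0 kN → bearing.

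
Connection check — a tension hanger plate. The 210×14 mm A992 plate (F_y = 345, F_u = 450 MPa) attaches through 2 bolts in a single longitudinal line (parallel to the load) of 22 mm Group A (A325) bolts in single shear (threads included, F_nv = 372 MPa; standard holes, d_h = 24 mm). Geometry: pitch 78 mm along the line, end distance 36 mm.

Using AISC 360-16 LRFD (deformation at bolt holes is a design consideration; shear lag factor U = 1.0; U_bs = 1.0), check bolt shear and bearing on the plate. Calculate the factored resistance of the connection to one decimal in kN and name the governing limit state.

Bolt shear: A_b = π(22)²/4 = 380.13 mm². φR_n = 0.75 × 372 × 380.13 × 2 × 1 = 212.1 kN.
Bearing (14 mm plate, F_u = 450 MPa): end bolts L_c = 36 − 24/2 = 24, R_n = min(1.2×24×14×450, 2.4×22×14×450) = 181.44 kN/bolt; interior L_c = 78 − 24 = 54, R_n = 332.64 kN/bolt. φR_n = 0.75 × (1×181.44 + 1×332.64) = 385.6 kN.
Governing: min(212.1, 385.6) = 212.1 kN → bolt shear.

212.1 kN (bolt shear governs)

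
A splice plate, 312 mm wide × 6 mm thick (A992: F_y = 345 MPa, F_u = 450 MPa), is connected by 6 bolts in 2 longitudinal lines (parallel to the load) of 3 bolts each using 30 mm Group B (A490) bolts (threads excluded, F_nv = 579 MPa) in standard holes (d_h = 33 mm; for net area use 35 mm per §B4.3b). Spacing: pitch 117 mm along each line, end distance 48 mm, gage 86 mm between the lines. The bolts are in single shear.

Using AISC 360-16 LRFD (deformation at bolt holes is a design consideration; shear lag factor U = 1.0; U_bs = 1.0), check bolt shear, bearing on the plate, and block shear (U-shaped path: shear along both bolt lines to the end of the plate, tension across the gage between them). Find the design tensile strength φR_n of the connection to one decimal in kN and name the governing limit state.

Bolt shear: A_b = π(30)²/4 = 706.86 mm². φR_n = 0.75 × 579 × 706.86 × 6 × 1 = 1841.7 kN.
Bearing (6 mm plate, F_u = 450 MPa): end bolts L_c = 48 − 33/2 = 31.5, R_n = min(1.2×31.5×6×450, 2.4×30×6×450) = 102.06 kN/bolt; interior L_c = 117 − 33 = 84, R_n = 194.4 kN/bolt. φR_n = 0.75 × (2×102.06 + 4×194.4) = 736.3 kN.
Block shear: shear path 2×[48+2×117] = 2×282 mm, A_gv = 3384, A_nv = 2×(282 − 2.5×35)×6 = 2334 mm²; tension across gage: (86 − 1×35)×6 = 306 mm². R_n = min(0.6×450×2334, 0.6×345×3384) + 1.0×450×306 = min(630.18, 700.49) + 137.7 = 767.88 kN. φR_n = 0.75 × 767.88 = 575.9 kN.
Governing: min(1841.7, 736.3, 575.9) = 575.9 kN → block shear.

575.9 kN (block shear governs)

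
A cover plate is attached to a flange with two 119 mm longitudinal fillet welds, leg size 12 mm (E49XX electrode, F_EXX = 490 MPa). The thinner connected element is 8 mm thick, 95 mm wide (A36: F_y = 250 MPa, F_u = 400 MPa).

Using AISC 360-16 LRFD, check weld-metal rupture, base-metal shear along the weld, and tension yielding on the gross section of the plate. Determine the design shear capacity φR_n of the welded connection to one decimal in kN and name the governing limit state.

Weld metal: throat = 0.707×12 = 8.484 mm, L = 2×119 = 238 mm. φR_n = 0.75 × 0.6 × 490 × 8.484 × 238 = 445.2 kN.
Base metal shear (8 mm plate): yield φR_n = 1.0×0.6×250×8×238 = 285.6 kN; rupture φR_n = 0.75×0.6×400×8×238 = 342.7 kN; take 285.6 kN (yield).
Tension yield (gross): A_g = 95×8 = 760 mm². φR_n = 0.90 × 250 × 760 = 171.0 kN.
Governing: min(445.2, 285.6, 171.0) = 171.0 kN → gross-section yield.

171.0 kN (gross-section yield governs)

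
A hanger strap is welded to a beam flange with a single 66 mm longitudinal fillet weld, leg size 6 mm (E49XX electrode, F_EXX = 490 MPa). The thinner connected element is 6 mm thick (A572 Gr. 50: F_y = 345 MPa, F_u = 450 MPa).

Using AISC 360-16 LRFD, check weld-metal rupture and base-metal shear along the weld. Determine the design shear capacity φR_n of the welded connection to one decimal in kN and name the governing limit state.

Weld metal: throat = 0.707×6 = 4.242 mm, L = 66 mm. φR_n = 0.75 × 0.6 × 490 × 4.242 × 66 = 61.7 kN.
Base metal shear (6 mm plate): yield φR_n = 1.0×0.6×345×6×66 = 82.0 kN; rupture φR_n = 0.75×0.6×450×6×66 = 80.2 kN; take 80.2 kN (rupture).
Governing: min(61.7, 80.2) = 61.7 kN → weld metal.

61.7 kN (weld metal governs)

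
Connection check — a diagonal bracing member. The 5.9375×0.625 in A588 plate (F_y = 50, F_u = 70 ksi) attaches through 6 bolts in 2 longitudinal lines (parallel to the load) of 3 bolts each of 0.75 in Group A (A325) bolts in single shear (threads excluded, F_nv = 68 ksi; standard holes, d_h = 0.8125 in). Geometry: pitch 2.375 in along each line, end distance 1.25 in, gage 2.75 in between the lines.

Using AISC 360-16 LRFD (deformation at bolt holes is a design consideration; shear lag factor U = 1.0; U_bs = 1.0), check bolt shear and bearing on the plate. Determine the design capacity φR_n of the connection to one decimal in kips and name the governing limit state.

135.2 kips (bolt shear governs)

Bolt shear: A_b = π(0.75)²/4 = 0.44179 in². φR_n = 0.75 × 68 × 0.44179 × 6 × 1 = 135.2 kips.
Bearing (0.625 in plate, F_u = 70 ksi): end bolts L_c = 1.25 − 0.8125/2 = 0.84375, R_n = min(1.2×0.84375×0.625×70, 2.4×0.75×0.625×70) = 44.297 kips/bolt; interior L_c = 2.375 − 0.8125 = 1.5625, R_n = 78.75 kips/bolt. φR_n = 0.75 × (2×44.297 + 4×78.75) = 302.7 kips.
Governing: min(135.2, 302.7) = 135.2 kips → bolt shear.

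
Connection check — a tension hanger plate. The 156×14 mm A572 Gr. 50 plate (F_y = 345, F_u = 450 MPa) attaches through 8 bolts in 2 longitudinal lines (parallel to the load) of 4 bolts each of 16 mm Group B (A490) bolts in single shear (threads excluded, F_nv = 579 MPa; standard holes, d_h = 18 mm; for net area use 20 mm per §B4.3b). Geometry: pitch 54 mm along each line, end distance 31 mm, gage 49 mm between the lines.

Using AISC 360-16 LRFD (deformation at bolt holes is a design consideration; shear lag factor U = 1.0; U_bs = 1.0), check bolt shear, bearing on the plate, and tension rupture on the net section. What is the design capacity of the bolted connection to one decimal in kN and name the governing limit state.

Bolt shear: A_b = π(16)²/4 = 201.06 mm². φR_n = 0.75 × 579 × 201.06 × 8 × 1 = 698.5 kN.
Bearing (14 mm plate, F_u = 450 MPa): end bolts L_c = 31 − 18/2 = 22, R_n = min(1.2×22×14×450, 2.4×16×14×450) = 166.32 kN/bolt; interior L_c = 54 − 18 = 36, R_n = 241.92 kN/bolt. φR_n = 0.75 × (2×166.32 + 6×241.92) = 1338.1 kN.
Tension rupture (net): A_n = (156 − 2×20)×14 = 1624 mm² (U = 1.0, A_e = A_n). φR_n = 0.75 × 450 × 1624 = 548.1 kN.
Governing: min(698.5, 1338.1, 548.1) = 548.1 kN → net-section rupture.

548.1 kN (net-section rupture governs)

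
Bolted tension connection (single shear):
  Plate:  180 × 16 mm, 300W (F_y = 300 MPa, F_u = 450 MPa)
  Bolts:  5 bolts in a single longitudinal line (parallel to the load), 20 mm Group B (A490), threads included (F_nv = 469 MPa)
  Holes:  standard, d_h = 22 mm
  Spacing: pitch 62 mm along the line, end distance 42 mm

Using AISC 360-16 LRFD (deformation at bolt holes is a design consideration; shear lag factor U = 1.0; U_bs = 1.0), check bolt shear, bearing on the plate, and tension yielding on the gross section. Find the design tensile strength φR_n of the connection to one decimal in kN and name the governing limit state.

552.5 kN (bolt shear governs)

Bolt shear: A_b = π(20)²/4 = 314.16 mm². φR_n = 0.75 × 469 × 314.16 × 5 × 1 = 552.5 kN.
Bearing (16 mm plate, F_u = 450 MPa): end bolts L_c = 42 − 22/2 = 31, R_n = min(1.2×31×16×450, 2.4×20×16×450) = 267.84 kN/bolt; interior L_c = 62 − 22 = 40, R_n = 345.6 kN/bolt. φR_n = 0.75 × (1×267.84 + 4×345.6) = 1237.7 kN.
Tension yield (gross): A_g = 180×16 = 2880 mm². φR_n = 0.90 × 300 × 2880 = 777.6 kN.
Governing: min(552.5, 1237.7, 777.6) = 552.5 kN → bolt shear.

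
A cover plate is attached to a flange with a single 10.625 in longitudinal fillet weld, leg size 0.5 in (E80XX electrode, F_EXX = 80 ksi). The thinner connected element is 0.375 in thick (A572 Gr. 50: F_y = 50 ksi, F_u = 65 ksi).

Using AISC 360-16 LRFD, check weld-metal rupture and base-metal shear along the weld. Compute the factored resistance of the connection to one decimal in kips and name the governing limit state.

Weld metal: throat = 0.707×0.5 = 0.3535 in, L = 10.625 in. φR_n = 0.75 × 0.6 × 80 × 0.3535 × 10.625 = 135.2 kips.
Base metal shear (0.375 in plate): yield φR_n = 1.0×0.6×50×0.375×10.625 = 119.5 kips; rupture φR_n = 0.75×0.6×65×0.375×10.625 = 116.5 kips; take 116.5 kips (rupture).
Governing: min(135.2, 116.5) = 116.5 kips → base-metal shear.

116.5 kips (base-metal shear governs)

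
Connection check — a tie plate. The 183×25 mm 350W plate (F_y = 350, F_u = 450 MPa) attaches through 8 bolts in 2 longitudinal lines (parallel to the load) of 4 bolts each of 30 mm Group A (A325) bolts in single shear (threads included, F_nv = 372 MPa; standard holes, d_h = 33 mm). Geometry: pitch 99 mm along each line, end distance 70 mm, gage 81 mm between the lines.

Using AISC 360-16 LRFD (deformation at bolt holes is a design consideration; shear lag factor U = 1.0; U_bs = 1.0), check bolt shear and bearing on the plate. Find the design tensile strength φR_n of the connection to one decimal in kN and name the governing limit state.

1577.7 kN (bolt shear governs)

Bolt shear: A_b = π(30)²/4 = 706.86 mm². φR_n = 0.75 × 372 × 706.86 × 8 × 1 = 1577.7 kN.
Bearing (25 mm plate, F_u = 450 MPa): end bolts L_c = 70 − 33/2 = 53.5, R_n = min(1.2×53.5×25×450, 2.4×30×25×450) = 722.25 kN/bolt; interior L_c = 99 − 33 = 66, R_n = 810 kN/bolt. φR_n = 0.75 × (2×722.25 + 6×810) = 4728.4 kN.
Governing: min(1577.7, 4728.4) = 1577.7 kN → bolt shear.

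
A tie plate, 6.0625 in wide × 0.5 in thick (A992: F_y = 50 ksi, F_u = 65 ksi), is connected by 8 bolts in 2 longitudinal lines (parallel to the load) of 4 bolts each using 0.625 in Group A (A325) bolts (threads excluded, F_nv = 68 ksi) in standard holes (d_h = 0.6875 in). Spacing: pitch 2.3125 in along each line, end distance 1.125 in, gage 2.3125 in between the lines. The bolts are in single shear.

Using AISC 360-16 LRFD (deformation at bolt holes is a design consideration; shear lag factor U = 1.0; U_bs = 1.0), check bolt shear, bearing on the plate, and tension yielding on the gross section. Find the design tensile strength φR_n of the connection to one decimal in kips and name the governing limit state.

Bolt shear: A_b = π(0.625)²/4 = 0.3068 in². φR_n = 0.75 × 68 × 0.3068 × 8 × 1 = 125.2 kips.
Bearing (0.5 in plate, F_u = 65 ksi): end bolts L_c = 1.125 − 0.6875/2 = 0.78125, R_n = min(1.2×0.78125×0.5×65, 2.4×0.625×0.5×65) = 30.469 kips/bolt; interior L_c = 2.3125 − 0.6875 = 1.625, R_n = 48.75 kips/bolt. φR_n = 0.75 × (2×30.469 + 6×48.75) = 265.1 kips.
Tension yield (gross): A_g = 6.0625×0.5 = 3.0313 in². φR_n = 0.90 × 50 × 3.0313 = 136.4 kips.
Governing: min(125.2, 265.1, 136.4) = 125.2 kips → bolt shear.

125.2 kips (bolt shear governs)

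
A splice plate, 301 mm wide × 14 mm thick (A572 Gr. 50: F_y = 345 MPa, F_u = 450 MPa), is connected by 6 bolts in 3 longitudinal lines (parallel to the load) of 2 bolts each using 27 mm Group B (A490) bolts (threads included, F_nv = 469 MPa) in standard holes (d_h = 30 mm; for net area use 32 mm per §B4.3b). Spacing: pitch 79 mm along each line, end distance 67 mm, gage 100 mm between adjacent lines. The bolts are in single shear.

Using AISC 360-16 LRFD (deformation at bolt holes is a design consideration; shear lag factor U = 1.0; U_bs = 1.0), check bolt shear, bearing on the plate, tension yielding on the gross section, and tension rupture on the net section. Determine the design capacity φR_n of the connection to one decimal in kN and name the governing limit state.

968.6 kN (net-section rupture governs)

Bolt shear: A_b = π(27)²/4 = 572.56 mm². φR_n = 0.75 × 469 × 572.56 × 6 × 1 = 1208.4 kN.
Bearing (14 mm plate, F_u = 450 MPa): end bolts L_c = 67 − 30/2 = 52, R_n = min(1.2×52×14×450, 2.4×27×14×450) = 393.12 kN/bolt; interior L_c = 79 − 30 = 49, R_n = 370.44 kN/bolt. φR_n = 0.75 × (3×393.12 + 3×370.44) = 1718.0 kN.
Tension yield (gross): A_g = 301×14 = 4214 mm². φR_n = 0.90 × 345 × 4214 = 1308.4 kN.
Tension rupture (net): A_n = (301 − 3×32)×14 = 2870 mm² (U = 1.0, A_e = A_n). φR_n = 0.75 × 450 × 2870 = 968.6 kN.
Governing: min(1208.4, 1718.0, 1308.4, 968.6) = 968.6 kN → net-section rupture.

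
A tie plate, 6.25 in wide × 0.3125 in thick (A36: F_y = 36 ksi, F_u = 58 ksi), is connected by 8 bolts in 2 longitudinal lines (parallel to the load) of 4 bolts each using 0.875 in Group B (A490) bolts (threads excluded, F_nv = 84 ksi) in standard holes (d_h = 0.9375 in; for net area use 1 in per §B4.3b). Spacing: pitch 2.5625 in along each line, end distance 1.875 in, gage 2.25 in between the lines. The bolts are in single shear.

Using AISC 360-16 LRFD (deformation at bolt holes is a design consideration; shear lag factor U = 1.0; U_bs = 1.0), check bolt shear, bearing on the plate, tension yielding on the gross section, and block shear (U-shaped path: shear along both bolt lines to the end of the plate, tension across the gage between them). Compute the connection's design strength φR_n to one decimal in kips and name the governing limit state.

Bolt shear: A_b = π(0.875)²/4 = 0.60132 in². φR_n = 0.75 × 84 × 0.60132 × 8 × 1 = 303.1 kips.
Bearing (0.3125 in plate, F_u = 58 ksi): end bolts L_c = 1.875 − 0.9375/2 = 1.40625, R_n = min(1.2×1.40625×0.3125×58, 2.4×0.875×0.3125×58) = 30.586 kips/bolt; interior L_c = 2.5625 − 0.9375 = 1.625, R_n = 35.344 kips/bolt. φR_n = 0.75 × (2×30.586 + 6×35.344) = 204.9 kips.
Tension yield (gross): A_g = 6.25×0.3125 = 1.9531 in². φR_n = 0.90 × 36 × 1.9531 = 63.3 kips.
Block shear: shear path 2×[1.875+3×2.5625] = 2×9.5625 in, A_gv = 5.9766, A_nv = 2×(9.5625 − 3.5×1)×0.3125 = 3.7891 in²; tension across gage: (2.25 − 1×1)×0.3125 = 0.39063 in². R_n = min(0.6×58×3.7891, 0.6×36×5.9766) + 1.0×58×0.39063 = min(131.86, 129.09) + 22.657 = 151.75 kips. φR_n = 0.75 × 151.75 = 113.8 kips.
Governing: min(303.1, 204.9, 63.3, 113.8) = 63.3 kips → gross-section yield.

63.3 kips (gross-section yield governs)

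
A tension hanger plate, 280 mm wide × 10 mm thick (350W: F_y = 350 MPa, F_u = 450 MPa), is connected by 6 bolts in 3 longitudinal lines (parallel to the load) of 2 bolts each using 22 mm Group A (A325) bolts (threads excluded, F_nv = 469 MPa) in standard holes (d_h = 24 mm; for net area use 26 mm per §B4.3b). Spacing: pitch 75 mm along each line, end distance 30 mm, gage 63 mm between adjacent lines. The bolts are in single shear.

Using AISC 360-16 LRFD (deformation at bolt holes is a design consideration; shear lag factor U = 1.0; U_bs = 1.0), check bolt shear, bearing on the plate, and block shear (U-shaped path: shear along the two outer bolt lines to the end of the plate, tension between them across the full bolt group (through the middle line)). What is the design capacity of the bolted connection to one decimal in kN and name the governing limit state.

517.1 kN (block shear governs)

Bolt shear: A_b = π(22)²/4 = 380.13 mm². φR_n = 0.75 × 469 × 380.13 × 6 × 1 = 802.3 kN.
Bearing (10 mm plate, F_u = 450 MPa): end bolts L_c = 30 − 24/2 = 18, R_n = min(1.2×18×10×450, 2.4×22×10×450) = 97.2 kN/bolt; interior L_c = 75 − 24 = 51, R_n = 237.6 kN/bolt. φR_n = 0.75 × (3×97.2 + 3×237.6) = 753.3 kN.
Block shear: shear path 2×[30+1×75] = 2×105 mm, A_gv = 2100, A_nv = 2×(105 − 1.5×26)×10 = 1320 mm²; tension across gage: (126 − 2×26)×10 = 740 mm². R_n = min(0.6×450×1320, 0.6×350×2100) + 1.0×450×740 = min(356.4, 441) + 333 = 689.4 kN. φR_n = 0.75 × 689.4 = 517.1 kN.
Governing: min(802.3, 753.3, 517.1) = 517.1 kN → block shear.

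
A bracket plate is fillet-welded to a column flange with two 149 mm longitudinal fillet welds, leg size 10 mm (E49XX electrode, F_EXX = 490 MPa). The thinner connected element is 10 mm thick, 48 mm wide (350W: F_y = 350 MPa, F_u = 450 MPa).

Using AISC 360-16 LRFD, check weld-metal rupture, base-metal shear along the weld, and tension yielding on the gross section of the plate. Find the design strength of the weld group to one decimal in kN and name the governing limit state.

Weld metal: throat = 0.707×10 = 7.07 mm, L = 2×149 = 298 mm. φR_n = 0.75 × 0.6 × 490 × 7.07 × 298 = 464.6 kN.
Base metal shear (10 mm plate): yield φR_n = 1.0×0.6×350×10×298 = 625.8 kN; rupture φR_n = 0.75×0.6×450×10×298 = 603.5 kN; take 603.5 kN (rupture).
Tension yield (gross): A_g = 48×10 = 480 mm². φR_n = 0.90 × 350 × 480 = 151.2 kN.
Governing: min(464.6, 603.5, 151.2) = 151.2 kN → gross-section yield.

151.2 kN (gross-section yield governs)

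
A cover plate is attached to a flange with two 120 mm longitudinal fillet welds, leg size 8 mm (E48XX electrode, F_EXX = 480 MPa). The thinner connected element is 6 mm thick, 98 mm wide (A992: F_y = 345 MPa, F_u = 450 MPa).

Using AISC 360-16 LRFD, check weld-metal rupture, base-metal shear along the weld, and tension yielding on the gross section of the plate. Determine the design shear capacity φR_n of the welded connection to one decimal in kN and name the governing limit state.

Weld metal: throat = 0.707×8 = 5.656 mm, L = 2×120 = 240 mm. φR_n = 0.75 × 0.6 × 480 × 5.656 × 240 = 293.2 kN.
Base metal shear (6 mm plate): yield φR_n = 1.0×0.6×345×6×240 = 298.1 kN; rupture φR_n = 0.75×0.6×450×6×240 = 291.6 kN; take 291.6 kN (rupture).
Tension yield (gross): A_g = 98×6 = 588 mm². φR_n = 0.90 × 345 × 588 = 182.6 kN.
Governing: min(293.2, 291.6, 182.6) = 182.6 kN → gross-section yield.

182.6 kN (gross-section yield governs)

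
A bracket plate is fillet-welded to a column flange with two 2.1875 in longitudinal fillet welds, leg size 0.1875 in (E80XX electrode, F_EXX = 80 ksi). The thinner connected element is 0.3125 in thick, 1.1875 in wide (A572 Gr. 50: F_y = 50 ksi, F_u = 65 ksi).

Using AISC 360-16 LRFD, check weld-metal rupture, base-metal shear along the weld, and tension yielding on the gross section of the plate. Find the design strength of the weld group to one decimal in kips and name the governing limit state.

Weld metal: throat = 0.707×0.1875 = 0.13256 in, L = 2×2.1875 = 4.375 in. φR_n = 0.75 × 0.6 × 80 × 0.13256 × 4.375 = 20.9 kips.
Base metal shear (0.3125 in plate): yield φR_n = 1.0×0.6×50×0.3125×4.375 = 41.0 kips; rupture φR_n = 0.75×0.6×65×0.3125×4.375 = 40.0 kips; take 40.0 kips (rupture).
Tension yield (gross): A_g = 1.1875×0.3125 = 0.37109 in². φR_n = 0.90 × 50 × 0.37109 = 16.7 kips.
Governing: min(20.9, 40.0, 16.7) = 16.7 kips → gross-section yield.

16.7 kips (gross-section yield governs)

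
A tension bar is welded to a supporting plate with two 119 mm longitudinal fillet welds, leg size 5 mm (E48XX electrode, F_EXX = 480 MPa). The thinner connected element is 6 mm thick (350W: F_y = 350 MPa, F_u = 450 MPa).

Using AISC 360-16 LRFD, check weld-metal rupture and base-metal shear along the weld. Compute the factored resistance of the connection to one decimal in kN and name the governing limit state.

Weld metal: throat = 0.707×5 = 3.535 mm, L = 2×119 = 238 mm. φR_n = 0.75 × 0.6 × 480 × 3.535 × 238 = 181.7 kN.
Base metal shear (6 mm plate): yield φR_n = 1.0×0.6×350×6×238 = 299.9 kN; rupture φR_n = 0.75×0.6×450×6×238 = 289.2 kN; take 289.2 kN (rupture).
Governing: min(181.7, 289.2) = 181.7 kN → weld metal.

181.7 kN (weld metal governs)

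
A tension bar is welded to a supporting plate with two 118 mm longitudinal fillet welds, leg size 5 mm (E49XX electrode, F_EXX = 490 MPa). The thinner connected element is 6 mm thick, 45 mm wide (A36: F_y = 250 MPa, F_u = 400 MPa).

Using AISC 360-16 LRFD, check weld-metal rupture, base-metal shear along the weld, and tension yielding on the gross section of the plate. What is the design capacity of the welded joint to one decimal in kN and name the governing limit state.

60.8 kN (gross-section yield governs)

Weld metal: throat = 0.707×5 = 3.535 mm, L = 2×118 = 236 mm. φR_n = 0.75 × 0.6 × 490 × 3.535 × 236 = 184.0 kN.
Base metal shear (6 mm plate): yield φR_n = 1.0×0.6×250×6×236 = 212.4 kN; rupture φR_n = 0.75×0.6×400×6×236 = 254.9 kN; take 212.4 kN (yield).
Tension yield (gross): A_g = 45×6 = 270 mm². φR_n = 0.90 × 250 × 270 = 60.8 kN.
Governing: min(184.0, 212.4, 60.8) = 60.8 kN → gross-section yield.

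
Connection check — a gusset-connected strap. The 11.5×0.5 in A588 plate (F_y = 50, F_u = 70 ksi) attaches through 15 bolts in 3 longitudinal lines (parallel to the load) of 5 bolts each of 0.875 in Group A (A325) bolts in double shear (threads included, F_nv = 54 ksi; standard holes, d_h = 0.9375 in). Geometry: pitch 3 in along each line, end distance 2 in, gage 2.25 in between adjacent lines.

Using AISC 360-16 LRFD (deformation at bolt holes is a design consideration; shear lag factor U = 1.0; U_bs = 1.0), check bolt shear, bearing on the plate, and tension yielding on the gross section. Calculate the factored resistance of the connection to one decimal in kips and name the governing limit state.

Bolt shear: A_b = π(0.875)²/4 = 0.60132 in². φR_n = 0.75 × 54 × 0.60132 × 15 × 2 = 730.6 kips.
Bearing (0.5 in plate, F_u = 70 ksi): end bolts L_c = 2 − 0.9375/2 = 1.53125, R_n = min(1.2×1.53125×0.5×70, 2.4×0.875×0.5×70) = 64.313 kips/bolt; interior L_c = 3 − 0.9375 = 2.0625, R_n = 73.5 kips/bolt. φR_n = 0.75 × (3×64.313 + 12×73.5) = 806.2 kips.
Tension yield (gross): A_g = 11.5×0.5 = 5.75 in². φR_n = 0.90 × 50 × 5.75 = 258.8 kips.
Governing: min(730.6, 806.2, 258.8) = 258.8 kips → gross-section yield.

258.8 kips (gross-section yield governs)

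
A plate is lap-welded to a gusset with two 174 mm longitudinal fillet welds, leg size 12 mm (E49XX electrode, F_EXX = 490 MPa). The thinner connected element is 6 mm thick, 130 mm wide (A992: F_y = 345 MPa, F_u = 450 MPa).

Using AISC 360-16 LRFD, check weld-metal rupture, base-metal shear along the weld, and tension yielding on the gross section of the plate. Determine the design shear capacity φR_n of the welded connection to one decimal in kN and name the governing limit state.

242.2 kN (gross-section yield governs)

Weld metal: throat = 0.707×12 = 8.484 mm, L = 2×174 = 348 mm. φR_n = 0.75 × 0.6 × 490 × 8.484 × 348 = 651.0 kN.
Base metal shear (6 mm plate): yield φR_n = 1.0×0.6×345×6×348 = 432.2 kN; rupture φR_n = 0.75×0.6×450×6×348 = 422.8 kN; take 422.8 kN (rupture).
Tension yield (gross): A_g = 130×6 = 780 mm². φR_n = 0.90 × 345 × 780 = 242.2 kN.
Governing: min(651.0, 422.8, 242.2) = 242.2 kN → gross-section yield.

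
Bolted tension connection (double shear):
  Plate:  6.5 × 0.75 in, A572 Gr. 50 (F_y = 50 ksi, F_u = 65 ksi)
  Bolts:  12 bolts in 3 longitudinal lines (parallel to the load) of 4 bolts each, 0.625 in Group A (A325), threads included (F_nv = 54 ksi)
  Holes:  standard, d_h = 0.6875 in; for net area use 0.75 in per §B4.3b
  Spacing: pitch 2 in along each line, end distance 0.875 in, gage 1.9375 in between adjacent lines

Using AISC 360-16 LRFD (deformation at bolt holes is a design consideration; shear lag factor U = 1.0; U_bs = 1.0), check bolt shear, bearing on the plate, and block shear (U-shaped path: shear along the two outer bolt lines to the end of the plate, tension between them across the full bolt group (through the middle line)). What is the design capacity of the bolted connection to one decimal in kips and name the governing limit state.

Bolt shear: A_b = π(0.625)²/4 = 0.3068 in². φR_n = 0.75 × 54 × 0.3068 × 12 × 2 = 298.2 kips.
Bearing (0.75 in plate, F_u = 65 ksi): end bolts L_c = 0.875 − 0.6875/2 = 0.53125, R_n = min(1.2×0.53125×0.75×65, 2.4×0.625×0.75×65) = 31.078 kips/bolt; interior L_c = 2 − 0.6875 = 1.3125, R_n = 73.125 kips/bolt. φR_n = 0.75 × (3×31.078 + 9×73.125) = 563.5 kips.
Block shear: shear path 2×[0.875+3×2] = 2×6.875 in, A_gv = 10.313, A_nv = 2×(6.875 − 3.5×0.75)×0.75 = 6.375 in²; tension across gage: (3.875 − 2×0.75)×0.75 = 1.7813 in². R_n = min(0.6×65×6.375, 0.6×50×10.313) + 1.0×65×1.7813 = min(248.63, 309.39) + 115.78 = 364.41 kips. φR_n = 0.75 × 364.41 = 273.3 kips.
Governing: min(298.2, 563.5, 273.3) = 273.3 kips → block shear.

273.3 kips (block shear governs)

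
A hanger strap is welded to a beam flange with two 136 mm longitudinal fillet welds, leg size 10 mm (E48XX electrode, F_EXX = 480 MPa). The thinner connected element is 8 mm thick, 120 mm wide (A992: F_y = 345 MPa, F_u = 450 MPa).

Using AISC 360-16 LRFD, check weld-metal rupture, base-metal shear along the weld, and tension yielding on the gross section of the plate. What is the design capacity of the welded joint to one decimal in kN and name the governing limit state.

Weld metal: throat = 0.707×10 = 7.07 mm, L = 2×136 = 272 mm. φR_n = 0.75 × 0.6 × 480 × 7.07 × 272 = 415.4 kN.
Base metal shear (8 mm plate): yield φR_n = 1.0×0.6×345×8×272 = 450.4 kN; rupture φR_n = 0.75×0.6×450×8×272 = 440.6 kN; take 440.6 kN (rupture).
Tension yield (gross): A_g = 120×8 = 960 mm². φR_n = 0.90 × 345 × 960 = 298.1 kN.
Governing: min(415.4, 440.6, 298.1) = 298.1 kN → gross-section yield.

298.1 kN (gross-section yield governs)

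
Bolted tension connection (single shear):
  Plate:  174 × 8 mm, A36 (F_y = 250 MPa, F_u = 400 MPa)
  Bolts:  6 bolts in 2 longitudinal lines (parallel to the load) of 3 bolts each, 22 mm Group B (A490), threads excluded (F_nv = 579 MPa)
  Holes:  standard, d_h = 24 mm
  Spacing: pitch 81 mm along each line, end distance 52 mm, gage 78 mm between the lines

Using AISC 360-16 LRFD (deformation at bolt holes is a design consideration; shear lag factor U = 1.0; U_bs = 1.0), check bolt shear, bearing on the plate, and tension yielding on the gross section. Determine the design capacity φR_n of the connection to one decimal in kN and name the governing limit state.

313.2 kN (gross-section yield governs)

Bolt shear: A_b = π(22)²/4 = 380.13 mm². φR_n = 0.75 × 579 × 380.13 × 6 × 1 = 990.4 kN.
Bearing (8 mm plate, F_u = 400 MPa): end bolts L_c = 52 − 24/2 = 40, R_n = min(1.2×40×8×400, 2.4×22×8×400) = 153.6 kN/bolt; interior L_c = 81 − 24 = 57, R_n = 168.96 kN/bolt. φR_n = 0.75 × (2×153.6 + 4×168.96) = 737.3 kN.
Tension yield (gross): A_g = 174×8 = 1392 mm². φR_n = 0.90 × 250 × 1392 = 313.2 kN.
Governing: min(990.4, 737.3, 313.2) = 313.2 kN → gross-section yield.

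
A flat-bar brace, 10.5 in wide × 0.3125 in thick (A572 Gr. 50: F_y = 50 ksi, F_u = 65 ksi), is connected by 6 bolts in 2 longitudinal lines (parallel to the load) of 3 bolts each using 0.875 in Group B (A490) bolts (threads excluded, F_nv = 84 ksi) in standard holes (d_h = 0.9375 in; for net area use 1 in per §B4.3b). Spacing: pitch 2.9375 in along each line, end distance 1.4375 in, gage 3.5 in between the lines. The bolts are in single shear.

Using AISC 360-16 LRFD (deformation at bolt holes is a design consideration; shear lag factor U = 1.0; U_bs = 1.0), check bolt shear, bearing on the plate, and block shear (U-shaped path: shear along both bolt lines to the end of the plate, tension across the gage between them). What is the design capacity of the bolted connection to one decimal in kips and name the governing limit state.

126.1 kips (block shear governs)

Bolt shear: A_b = π(0.875)²/4 = 0.60132 in². φR_n = 0.75 × 84 × 0.60132 × 6 × 1 = 227.3 kips.
Bearing (0.3125 in plate, F_u = 65 ksi): end bolts L_c = 1.4375 − 0.9375/2 = 0.96875, R_n = min(1.2×0.96875×0.3125×65, 2.4×0.875×0.3125×65) = 23.613 kips/bolt; interior L_c = 2.9375 − 0.9375 = 2, R_n = 42.656 kips/bolt. φR_n = 0.75 × (2×23.613 + 4×42.656) = 163.4 kips.
Block shear: shear path 2×[1.4375+2×2.9375] = 2×7.3125 in, A_gv = 4.5703, A_nv = 2×(7.3125 − 2.5×1)×0.3125 = 3.0078 in²; tension across gage: (3.5 − 1×1)×0.3125 = 0.78125 in². R_n = min(0.6×65×3.0078, 0.6×50×4.5703) + 1.0×65×0.78125 = min(117.3, 137.11) + 50.781 = 168.08 kips. φR_n = 0.75 × 168.08 = 126.1 kips.
Governing: min(227.3, 163.4, 126.1) = 126.1 kips → block shear.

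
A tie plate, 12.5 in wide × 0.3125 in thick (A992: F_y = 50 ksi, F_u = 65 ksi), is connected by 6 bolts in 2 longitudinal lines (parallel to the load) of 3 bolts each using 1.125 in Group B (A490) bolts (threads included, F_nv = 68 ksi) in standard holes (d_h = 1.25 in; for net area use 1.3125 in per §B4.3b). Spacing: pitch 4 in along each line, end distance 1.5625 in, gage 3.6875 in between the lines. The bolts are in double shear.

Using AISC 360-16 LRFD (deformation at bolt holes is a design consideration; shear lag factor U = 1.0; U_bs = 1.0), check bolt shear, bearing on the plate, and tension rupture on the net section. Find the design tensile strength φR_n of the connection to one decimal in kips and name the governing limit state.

Bolt shear: A_b = π(1.125)²/4 = 0.99402 in². φR_n = 0.75 × 68 × 0.99402 × 6 × 2 = 608.3 kips.
Bearing (0.3125 in plate, F_u = 65 ksi): end bolts L_c = 1.5625 − 1.25/2 = 0.9375, R_n = min(1.2×0.9375×0.3125×65, 2.4×1.125×0.3125×65) = 22.852 kips/bolt; interior L_c = 4 − 1.25 = 2.75, R_n = 54.844 kips/bolt. φR_n = 0.75 × (2×22.852 + 4×54.844) = 198.8 kips.
Tension rupture (net): A_n = (12.5 − 2×1.3125)×0.3125 = 3.0859 in² (U = 1.0, A_e = A_n). φR_n = 0.75 × 65 × 3.0859 = 150.4 kips.
Governing: min(608.3, 198.8, 150.4) = 150.4 kips → net-section rupture.

150.4 kips (net-section rupture governs)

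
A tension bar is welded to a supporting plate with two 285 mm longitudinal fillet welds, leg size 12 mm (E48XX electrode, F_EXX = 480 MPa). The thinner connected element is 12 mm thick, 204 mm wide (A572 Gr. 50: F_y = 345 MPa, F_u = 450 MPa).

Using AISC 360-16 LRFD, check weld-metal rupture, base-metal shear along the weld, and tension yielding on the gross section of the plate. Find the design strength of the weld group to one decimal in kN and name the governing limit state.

760.1 kN (gross-section yield governs)

Weld metal: throat = 0.707×12 = 8.484 mm, L = 2×285 = 570 mm. φR_n = 0.75 × 0.6 × 480 × 8.484 × 570 = 1044.6 kN.
Base metal shear (12 mm plate): yield φR_n = 1.0×0.6×345×12×570 = 1415.9 kN; rupture φR_n = 0.75×0.6×450×12×570 = 1385.1 kN; take 1385.1 kN (rupture).
Tension yield (gross): A_g = 204×12 = 2448 mm². φR_n = 0.90 × 345 × 2448 = 760.1 kN.
Governing: min(1044.6, 1385.1, 760.1) = 760.1 kN → gross-section yield.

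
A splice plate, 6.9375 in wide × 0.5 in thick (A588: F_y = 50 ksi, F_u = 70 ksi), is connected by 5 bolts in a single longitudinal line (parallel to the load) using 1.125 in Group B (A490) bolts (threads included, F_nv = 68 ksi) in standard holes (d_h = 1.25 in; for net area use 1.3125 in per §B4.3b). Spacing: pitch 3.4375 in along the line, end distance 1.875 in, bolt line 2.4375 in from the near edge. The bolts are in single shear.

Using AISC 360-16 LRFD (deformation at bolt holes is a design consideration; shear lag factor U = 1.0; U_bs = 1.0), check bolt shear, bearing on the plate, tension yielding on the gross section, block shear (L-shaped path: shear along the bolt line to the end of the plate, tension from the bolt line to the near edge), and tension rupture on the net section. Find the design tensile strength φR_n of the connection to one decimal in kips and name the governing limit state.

147.7 kips (net-section rupture governs)

Bolt shear: A_b = π(1.125)²/4 = 0.99402 in². φR_n = 0.75 × 68 × 0.99402 × 5 × 1 = 253.5 kips.
Bearing (0.5 in plate, F_u = 70 ksi): end bolts L_c = 1.875 − 1.25/2 = 1.25, R_n = min(1.2×1.25×0.5×70, 2.4×1.125×0.5×70) = 52.5 kips/bolt; interior L_c = 3.4375 − 1.25 = 2.1875, R_n = 91.875 kips/bolt. φR_n = 0.75 × (1×52.5 + 4×91.875) = 315.0 kips.
Tension yield (gross): A_g = 6.9375×0.5 = 3.4688 in². φR_n = 0.90 × 50 × 3.4688 = 156.1 kips.
Block shear: shear path 1×[1.875+4×3.4375] = 1×15.625 in, A_gv = 7.8125, A_nv = 1×(15.625 − 4.5×1.3125)×0.5 = 4.8594 in²; tension to near edge: (2.4375 − 0.5×1.3125)×0.5 = 0.89063 in². R_n = min(0.6×70×4.8594, 0.6×50×7.8125) + 1.0×70×0.89063 = min(204.09, 234.38) + 62.344 = 266.43 kips. φR_n = 0.75 × 266.43 = 199.8 kips.
Tension rupture (net): A_n = (6.9375 − 1×1.3125)×0.5 = 2.8125 in² (U = 1.0, A_e = A_n). φR_n = 0.75 × 70 × 2.8125 = 147.7 kips.
Governing: min(253.5, 315.0, 156.1, 199.8, 147.7) = 147.7 kips → net-section rupture.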